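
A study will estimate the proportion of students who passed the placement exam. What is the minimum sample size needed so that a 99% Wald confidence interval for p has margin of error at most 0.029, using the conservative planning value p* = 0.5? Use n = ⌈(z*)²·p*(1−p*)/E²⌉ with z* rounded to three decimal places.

n = 1973

The 99% critical value is z* = 2.576.
p*(1−p*) = 0.50·0.50 = 0.2500.
Required n before rounding: 6.635776 × 0.2500 / 0.029² = 1972.585.
⌈1972.585⌉ = 1973.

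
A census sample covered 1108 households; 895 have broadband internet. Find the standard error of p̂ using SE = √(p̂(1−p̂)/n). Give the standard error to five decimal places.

With x = 895 successes in n = 1108, p̂ = 0.80776.
p̂(1−p̂) = 0.80776·0.19224 = 0.155284.
SE = √(0.155284/1108) = √0.000140148 = 0.01184.

SE = 0.01184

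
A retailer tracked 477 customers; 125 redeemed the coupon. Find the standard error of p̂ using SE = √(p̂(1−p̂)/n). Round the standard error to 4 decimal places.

SE = 0.0201

p̂ = 125/477 = 0.26205.
p̂(1−p̂) = 0.26205·0.73795 = 0.193380.
SE = √(0.193380/477) = √0.000405409 = 0.0201.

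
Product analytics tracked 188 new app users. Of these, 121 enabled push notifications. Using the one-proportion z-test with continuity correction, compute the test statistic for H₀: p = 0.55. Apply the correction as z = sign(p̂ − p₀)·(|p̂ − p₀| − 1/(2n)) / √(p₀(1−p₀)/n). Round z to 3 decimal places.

p̂ = 121/188 = 0.64362. p̂ − p₀ = 0.093617.
Continuity correction 1/(2n) = 1/376 = 0.002660.
Corrected numerator: |0.093617| − 0.002660 = 0.090957.
Under H₀, SE = √(p₀(1−p₀)/n) = √(0.55·0.45/188) = √0.001316489 = 0.036283.
z = +0.090957/0.036283 = 2.507.

z = 2.507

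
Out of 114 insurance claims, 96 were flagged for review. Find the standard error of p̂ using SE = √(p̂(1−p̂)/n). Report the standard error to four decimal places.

p̂ = 96/114 = 0.84211.
p̂(1−p̂) = 0.132961.
SE = √(0.132961/114) = √0.001166325 = 0.0342.

SE = 0.0342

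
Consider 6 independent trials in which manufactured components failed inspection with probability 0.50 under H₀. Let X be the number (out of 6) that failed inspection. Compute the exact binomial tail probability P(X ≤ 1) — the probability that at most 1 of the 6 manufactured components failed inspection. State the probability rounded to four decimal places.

P = 0.1094

X is binomial with n = 6 and p = 0.50.
P(X ≤ 1) = C(6,0)·0.50^0·0.50^6 + C(6,1)·0.50^1·0.50^5.
= 0.015625 + 0.093750 = 0.1094.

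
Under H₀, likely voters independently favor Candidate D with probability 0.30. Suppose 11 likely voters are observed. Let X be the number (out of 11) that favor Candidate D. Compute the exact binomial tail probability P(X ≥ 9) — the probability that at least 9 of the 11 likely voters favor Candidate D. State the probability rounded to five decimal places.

X is binomial with n = 11 and p = 0.30.
P(X ≥ 9) = C(11,9)·0.30^9·0.70^2 + C(11,10)·0.30^10·0.70^1 + C(11,11)·0.30^11·0.70^0.
= 0.000530 + 0.000045 + 0.000002 = 0.00058.

P = 0.00058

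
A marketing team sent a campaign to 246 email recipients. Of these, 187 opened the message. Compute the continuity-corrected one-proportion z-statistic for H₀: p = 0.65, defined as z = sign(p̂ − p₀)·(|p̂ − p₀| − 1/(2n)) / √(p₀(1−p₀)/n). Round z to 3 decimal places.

The sample proportion is 187/246 = 0.76016. p̂ − p₀ = 0.110163.
Continuity correction 1/(2n) = 1/492 = 0.002033.
Corrected numerator: |0.110163| − 0.002033 = 0.108130.
Under H₀, SE = √(p₀(1−p₀)/n) = √(0.65·0.35/246) = √0.000924797 = 0.030410.
z = +0.108130/0.030410 = 3.556.

z = 3.556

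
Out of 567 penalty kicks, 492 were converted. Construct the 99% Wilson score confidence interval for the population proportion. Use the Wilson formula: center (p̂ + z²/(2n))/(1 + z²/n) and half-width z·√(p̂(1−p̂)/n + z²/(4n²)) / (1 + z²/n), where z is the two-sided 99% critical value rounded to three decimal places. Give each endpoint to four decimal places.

p̂ = 492/567 = 0.86772; z = 2.576, so z² = 6.635776.
Denominator 1 + z²/n = 1 + 6.635776/567 = 1.011703.
Center = (0.86772 + 0.005852)/1.011703 = 0.86347.
Radicand: p̂(1−p̂)/n + z²/(4n²) = 0.000202431 + 0.000005160 = 0.000207591.
Half-width = z·√(radicand)/denom = 2.576·0.014408/1.011703 = 0.03669.
So the interval runs from 0.8268 to 0.9002.

(0.8268, 0.9002)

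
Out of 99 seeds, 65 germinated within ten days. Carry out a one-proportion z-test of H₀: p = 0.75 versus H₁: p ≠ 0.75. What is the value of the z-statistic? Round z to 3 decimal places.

With x = 65 successes in n = 99, p̂ = 0.65657.
Null standard error: √(0.75·0.25/99) = √0.001893939 = 0.043519.
z = (p̂ − p₀)/SE = (0.65657 − 0.75)/0.043519 = -2.147.

z = -2.147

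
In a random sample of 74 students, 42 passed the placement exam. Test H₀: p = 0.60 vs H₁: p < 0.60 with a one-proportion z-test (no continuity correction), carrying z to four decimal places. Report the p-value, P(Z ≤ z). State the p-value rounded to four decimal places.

With x = 42 successes in n = 74, p̂ = 0.56757.
Under H₀, SE = √(p₀(1−p₀)/n) = √(0.60·0.40/74) = √0.003243243 = 0.056949.
z = (p̂ − p₀)/SE = (42/74 − 0.60)/0.056949 ≈ -0.5695.
p-value = P(Z ≤ z) with z = -0.5695 → 0.2845.

p-value = 0.2845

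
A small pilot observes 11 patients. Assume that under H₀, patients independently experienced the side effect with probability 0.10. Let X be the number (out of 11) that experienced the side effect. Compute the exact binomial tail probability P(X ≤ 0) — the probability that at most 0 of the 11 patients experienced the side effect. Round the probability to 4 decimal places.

P = 0.3138

X is binomial with n = 11 and p = 0.10.
P(X ≤ 0) = C(11,0)·0.10^0·0.90^11.
= 0.313811 = 0.3138.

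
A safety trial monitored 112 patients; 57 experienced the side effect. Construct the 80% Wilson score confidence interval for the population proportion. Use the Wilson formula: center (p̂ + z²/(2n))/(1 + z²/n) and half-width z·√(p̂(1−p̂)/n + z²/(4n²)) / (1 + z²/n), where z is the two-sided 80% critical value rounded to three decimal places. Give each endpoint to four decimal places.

p̂ = 57/112 = 0.50893; z = 1.282, so z² = 1.643524.
Denominator 1 + z²/n = 1 + 1.643524/112 = 1.014674.
Center = (0.50893 + 0.007337)/1.014674 = 0.50880.
Radicand: p̂(1−p̂)/n + z²/(4n²) = 0.002231431 + 0.000032755 = 0.002264186.
Half-width = z·√(radicand)/denom = 1.282·0.047583/1.014674 = 0.06012.
Interval: 0.50880 ± 0.06012 → (0.4487, 0.5689).

(0.4487, 0.5689)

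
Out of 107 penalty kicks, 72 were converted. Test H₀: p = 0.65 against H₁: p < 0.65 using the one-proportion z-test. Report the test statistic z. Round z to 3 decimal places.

Sample proportion p̂ = 72/107 = 0.67290.
SE₀ = √(0.65·0.35/107) = 0.046110.
z = (0.67290 − 0.65)/0.046110 = 0.02290/0.046110 = 0.497.

z = 0.497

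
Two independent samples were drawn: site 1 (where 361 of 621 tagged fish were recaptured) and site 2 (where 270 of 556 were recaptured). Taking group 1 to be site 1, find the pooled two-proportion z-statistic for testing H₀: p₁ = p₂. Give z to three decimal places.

Sample proportions: p̂₁ = 361/621 = 0.58132 and p̂₂ = 270/556 = 0.48561.
Pooling: p̂ = 631/1177 = 0.53611.
Pooled SE = √[0.2486962·0.00340887] ≈ 0.029117.
z = (p̂₁ − p̂₂)/SE = (0.58132 − 0.48561)/0.029117 = 0.09571/0.029117 = 3.287.

z = 3.287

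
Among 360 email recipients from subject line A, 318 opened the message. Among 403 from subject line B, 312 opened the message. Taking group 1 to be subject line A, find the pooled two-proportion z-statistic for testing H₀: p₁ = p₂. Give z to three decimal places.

z = 3.967

Sample proportions: p̂₁ = 318/360 = 0.88333 and p̂₂ = 312/403 = 0.77419.
Pooled p̂ = (318+312)/(360+403) = 630/763 = 0.82569.
Pooled SE = √[0.1439273·0.00525917] ≈ 0.027512.
z = (p̂₁ − p̂₂)/SE = (0.88333 − 0.77419)/0.027512 = 0.10914/0.027512 = 3.967.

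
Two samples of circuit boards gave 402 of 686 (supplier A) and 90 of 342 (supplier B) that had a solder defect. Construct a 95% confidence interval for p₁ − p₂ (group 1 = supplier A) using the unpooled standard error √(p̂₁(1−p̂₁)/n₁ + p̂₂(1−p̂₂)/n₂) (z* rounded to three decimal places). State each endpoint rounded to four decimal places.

(0.2634, 0.3823)

p̂₁ = 402/686 = 0.58601, p̂₂ = 90/342 = 0.26316; p̂₁ − p̂₂ = 0.32285.
SE = √(0.000353649 + 0.000566976) = √0.000920625 = 0.030342.
For 95% confidence, z* = 1.960. Margin of error = 0.05947.
So the interval runs from 0.2634 to 0.3823.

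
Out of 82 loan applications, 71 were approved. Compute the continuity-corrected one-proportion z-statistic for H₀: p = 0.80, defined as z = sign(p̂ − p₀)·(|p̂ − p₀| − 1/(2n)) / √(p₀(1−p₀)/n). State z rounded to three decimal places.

The sample proportion is 71/82 = 0.86585. p̂ − p₀ = 0.065854.
1/(2n) = 0.006098.
Corrected numerator: |0.065854| − 0.006098 = 0.059756.
Null standard error: √(0.80·0.20/82) = √0.001951220 = 0.044173.
z = (+)0.059756/0.044173 = 1.353.

z = 1.353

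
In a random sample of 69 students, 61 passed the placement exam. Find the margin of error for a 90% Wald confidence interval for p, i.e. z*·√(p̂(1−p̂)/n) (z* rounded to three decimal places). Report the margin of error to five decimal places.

Sample proportion p̂ = 61/69 = 0.88406.
Standard error of p̂: √(0.102499/69) = √0.001485500 = 0.038542.
For 90% confidence, z* = 1.645.
ME = 1.645·0.038542 = 0.06340.

ME = 0.06340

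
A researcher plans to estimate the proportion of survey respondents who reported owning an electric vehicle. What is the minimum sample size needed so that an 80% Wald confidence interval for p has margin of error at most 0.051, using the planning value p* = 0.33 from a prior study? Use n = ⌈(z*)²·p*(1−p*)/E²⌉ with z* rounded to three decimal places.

n = 140

For 80% confidence, z* = 1.282.
p*(1−p*) = 0.2211.
Required n before rounding: 1.643524 × 0.2211 / 0.051² = 139.709.
Rounding up, n = 140.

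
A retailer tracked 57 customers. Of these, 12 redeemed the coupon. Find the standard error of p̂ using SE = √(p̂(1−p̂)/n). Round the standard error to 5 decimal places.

The sample proportion is 12/57 = 0.21053.
p̂(1−p̂) = 0.166207.
Dividing by n and taking the root: √0.002915912 = 0.05400.

SE = 0.05400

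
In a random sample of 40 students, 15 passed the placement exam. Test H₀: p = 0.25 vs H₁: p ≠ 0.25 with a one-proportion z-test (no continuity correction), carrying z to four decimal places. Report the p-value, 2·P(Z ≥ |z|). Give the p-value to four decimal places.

The sample proportion is 15/40 = 0.37500.
SE₀ = √(0.25·0.75/40) = 0.068465.
Test statistic (full precision, shown to 4 dp): z = (15/40 − 0.25)/SE₀ ≈ 1.8257.
p-value = 2·P(Z ≥ |z|) with z = 1.8257 → 0.0679.

p-value = 0.0679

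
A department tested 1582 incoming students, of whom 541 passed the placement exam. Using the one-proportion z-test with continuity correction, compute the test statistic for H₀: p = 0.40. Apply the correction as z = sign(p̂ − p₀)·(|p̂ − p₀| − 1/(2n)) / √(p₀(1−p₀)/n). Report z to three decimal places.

z = -4.686

The sample proportion is 541/1582 = 0.34197. p̂ − p₀ = -0.058028.
1/(2n) = 0.000316.
Corrected numerator: |-0.058028| − 0.000316 = 0.057712.
SE₀ = √(0.40·0.60/1582) = 0.012317.
z = (−)0.057712/0.012317 = -4.686.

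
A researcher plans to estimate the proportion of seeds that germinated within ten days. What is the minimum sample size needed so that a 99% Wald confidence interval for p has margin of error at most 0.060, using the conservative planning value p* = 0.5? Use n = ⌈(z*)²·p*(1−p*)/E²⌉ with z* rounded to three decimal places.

z* = 2.576 at the 99% level.
p*(1−p*) = 0.2500.
Required n before rounding: 6.635776 × 0.2500 / 0.060² = 460.818.
⌈460.818⌉ = 461.

n = 461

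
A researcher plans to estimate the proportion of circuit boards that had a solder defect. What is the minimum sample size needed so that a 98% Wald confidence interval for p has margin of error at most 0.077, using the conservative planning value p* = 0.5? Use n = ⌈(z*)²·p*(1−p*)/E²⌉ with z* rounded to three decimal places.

n = 229

z* = 2.326 at the 98% level.
p*(1−p*) = 0.50·0.50 = 0.2500.
(z*)²·p*(1−p*)/E² = 5.410276·0.2500/0.005929 = 228.128.
⌈228.128⌉ = 229.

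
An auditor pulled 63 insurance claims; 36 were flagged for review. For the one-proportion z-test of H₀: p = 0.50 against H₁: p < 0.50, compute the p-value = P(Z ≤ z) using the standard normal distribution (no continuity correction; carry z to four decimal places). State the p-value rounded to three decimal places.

With x = 36 successes in n = 63, p̂ = 0.57143.
SE₀ = √(0.50·0.50/63) = 0.062994.
z = (p̂ − p₀)/SE = (36/63 − 0.50)/0.062994 ≈ 1.1339.
From the standard normal, P(Z ≤ z) = 0.872.

p-value = 0.872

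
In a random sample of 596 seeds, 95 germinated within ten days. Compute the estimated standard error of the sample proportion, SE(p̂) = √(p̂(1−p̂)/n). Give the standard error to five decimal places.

Sample proportion p̂ = 95/596 = 0.15940.
p̂(1−p̂) = 0.133992.
SE = √(0.133992/596) = √0.000224819 = 0.01499.

SE = 0.01499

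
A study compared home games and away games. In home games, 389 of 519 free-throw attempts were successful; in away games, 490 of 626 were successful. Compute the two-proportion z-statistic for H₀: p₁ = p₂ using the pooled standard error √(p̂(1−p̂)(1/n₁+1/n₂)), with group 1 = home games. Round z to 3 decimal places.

p̂₁ = 389/519 = 0.74952, p̂₂ = 490/626 = 0.78275.
Pooling: p̂ = 879/1145 = 0.76769.
SE = √[p̂(1−p̂)(1/n₁+1/n₂)] = √[0.76769·0.23231·(1/519+1/626)] ≈ 0.025070.
z = (p̂₁ − p̂₂)/SE = (0.74952 − 0.78275)/0.025070 = -0.03323/0.025070 = -1.325.

z = -1.325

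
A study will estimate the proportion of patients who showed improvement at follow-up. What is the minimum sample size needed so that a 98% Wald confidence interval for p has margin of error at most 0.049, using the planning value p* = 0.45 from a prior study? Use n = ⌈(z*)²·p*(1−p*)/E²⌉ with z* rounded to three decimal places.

n = 558

The 98% critical value is z* = 2.326.
p*(1−p*) = 0.2475.
(z*)²·p*(1−p*)/E² = 5.410276·0.2475/0.002401 = 557.702.
⌈557.702⌉ = 558.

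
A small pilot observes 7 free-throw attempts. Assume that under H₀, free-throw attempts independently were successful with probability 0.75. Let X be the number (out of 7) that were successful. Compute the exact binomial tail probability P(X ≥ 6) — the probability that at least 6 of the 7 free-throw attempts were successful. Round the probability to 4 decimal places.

P = 0.4449

X ~ Binomial(n=7, p=0.75).
P(X ≥ 6) = C(7,6)·0.75^6·0.25^1 + C(7,7)·0.75^7·0.25^0.
= 0.311462 + 0.133484 = 0.4449.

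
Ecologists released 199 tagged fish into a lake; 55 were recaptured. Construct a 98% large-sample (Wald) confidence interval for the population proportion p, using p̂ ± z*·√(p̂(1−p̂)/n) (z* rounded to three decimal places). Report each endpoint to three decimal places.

(0.203, 0.350)

p̂ = 55/199 = 0.27638.
Standard error of p̂: √(0.199995/199) = √0.001005000 = 0.031702.
z* = 2.326 at the 98% level.
Margin = 2.326·0.031702 = 0.07374.
CI: 0.27638 ± 0.07374 = (0.203, 0.350).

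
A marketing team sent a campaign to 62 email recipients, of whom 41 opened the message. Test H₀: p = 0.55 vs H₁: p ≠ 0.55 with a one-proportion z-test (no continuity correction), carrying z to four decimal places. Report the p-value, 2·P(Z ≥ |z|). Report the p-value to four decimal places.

Sample proportion p̂ = 41/62 = 0.66129.
SE₀ = √(0.55·0.45/62) = 0.063182.
z = (p̂ − p₀)/SE = (41/62 − 0.55)/0.063182 ≈ 1.7614.
p-value = 2·P(Z ≥ |z|) with z = 1.7614 → 0.0782.

p-value = 0.0782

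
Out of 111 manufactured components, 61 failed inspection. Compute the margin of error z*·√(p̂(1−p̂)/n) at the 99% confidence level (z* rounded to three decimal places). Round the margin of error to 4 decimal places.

ME = 0.1216

p̂ = 61/111 = 0.54955.
SE = √(p̂(1−p̂)/n) = √(0.247545/111) = 0.047224.
For 99% confidence, z* = 2.576.
ME = 2.576·0.047224 = 0.1216.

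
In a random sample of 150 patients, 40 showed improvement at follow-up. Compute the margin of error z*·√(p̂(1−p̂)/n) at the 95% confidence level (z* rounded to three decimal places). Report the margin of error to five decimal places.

The sample proportion is 40/150 = 0.26667.
Standard error of p̂: √(0.195556/150) = √0.001303704 = 0.036107.
The 95% critical value is z* = 1.960.
So ME = 0.07077.

ME = 0.07077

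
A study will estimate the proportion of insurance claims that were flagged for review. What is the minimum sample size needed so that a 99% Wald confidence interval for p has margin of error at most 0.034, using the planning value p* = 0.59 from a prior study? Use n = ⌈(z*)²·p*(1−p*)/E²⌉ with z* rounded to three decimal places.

The 99% critical value is z* = 2.576.
p*(1−p*) = 0.59·0.41 = 0.2419.
Required n before rounding: 6.635776 × 0.2419 / 0.034² = 1388.576.
⌈1388.576⌉ = 1389.

n = 1389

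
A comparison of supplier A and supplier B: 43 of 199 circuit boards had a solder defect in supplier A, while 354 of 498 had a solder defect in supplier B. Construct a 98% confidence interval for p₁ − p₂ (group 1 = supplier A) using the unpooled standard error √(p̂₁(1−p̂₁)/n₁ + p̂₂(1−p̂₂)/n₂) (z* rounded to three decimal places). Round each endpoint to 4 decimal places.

(-0.5775, -0.4121)

p̂₁ = 0.21608, p̂₂ = 0.71084, so the observed difference is -0.49476.
Unpooled SE = √(p̂₁(1−p̂₁)/n₁ + p̂₂(1−p̂₂)/n₂) = √(0.000851204 + 0.000412741) = 0.035552.
z* = 2.326 at the 98% level. Margin of error = 0.08269.
Interval: -0.49476 ± 0.08269 → (-0.5775, -0.4121).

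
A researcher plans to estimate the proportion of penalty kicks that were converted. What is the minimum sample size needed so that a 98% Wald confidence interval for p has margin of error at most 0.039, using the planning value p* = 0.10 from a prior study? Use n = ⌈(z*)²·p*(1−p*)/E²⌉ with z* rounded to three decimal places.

For 98% confidence, z* = 2.326.
p*(1−p*) = 0.10·0.90 = 0.0900.
Required n before rounding: 5.410276 × 0.0900 / 0.039² = 320.135.
Rounding up, n = 321.

n = 321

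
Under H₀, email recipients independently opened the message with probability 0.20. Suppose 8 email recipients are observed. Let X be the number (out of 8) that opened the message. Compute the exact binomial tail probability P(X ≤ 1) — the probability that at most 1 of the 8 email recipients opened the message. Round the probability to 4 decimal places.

P = 0.5033

X is binomial with n = 8 and p = 0.20.
P(X ≤ 1) = C(8,0)·0.20^0·0.80^8 + C(8,1)·0.20^1·0.80^7.
= 0.167772 + 0.335544 = 0.5033.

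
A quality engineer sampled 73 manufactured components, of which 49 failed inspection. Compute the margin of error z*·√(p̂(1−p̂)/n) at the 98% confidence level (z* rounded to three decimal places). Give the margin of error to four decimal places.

Sample proportion p̂ = 49/73 = 0.67123.
SE(p̂) = √(0.67123·0.32877/73) = 0.054982.
z* = 2.326 at the 98% level.
Margin of error = z*·SE = 2.326 × 0.054982 = 0.1279.

ME = 0.1279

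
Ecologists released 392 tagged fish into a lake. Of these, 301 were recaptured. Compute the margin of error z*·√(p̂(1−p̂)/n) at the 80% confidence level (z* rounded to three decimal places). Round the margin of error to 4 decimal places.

ME = 0.0273

The sample proportion is 301/392 = 0.76786.
SE(p̂) = √(0.76786·0.23214/392) = 0.021324.
The 80% critical value is z* = 1.282.
So ME = 0.0273.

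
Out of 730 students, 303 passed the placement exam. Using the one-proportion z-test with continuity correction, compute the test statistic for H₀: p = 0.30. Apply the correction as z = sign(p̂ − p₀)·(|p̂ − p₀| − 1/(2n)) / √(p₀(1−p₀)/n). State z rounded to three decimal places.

With x = 303 successes in n = 730, p̂ = 0.41507. p̂ − p₀ = 0.115068.
Continuity correction 1/(2n) = 1/1460 = 0.000685.
Corrected numerator: |0.115068| − 0.000685 = 0.114383.
Under H₀, SE = √(p₀(1−p₀)/n) = √(0.30·0.70/730) = √0.000287671 = 0.016961.
z = +0.114383/0.016961 = 6.744.

z = 6.744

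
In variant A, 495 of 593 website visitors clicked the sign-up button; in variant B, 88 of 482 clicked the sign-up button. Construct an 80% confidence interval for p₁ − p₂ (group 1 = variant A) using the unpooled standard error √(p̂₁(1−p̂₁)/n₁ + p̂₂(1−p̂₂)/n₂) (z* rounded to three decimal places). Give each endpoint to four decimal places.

(0.6223, 0.6820)

p̂₁ = 0.83474, p̂₂ = 0.18257, so the observed difference is 0.65217.
Unpooled SE = √(p̂₁(1−p̂₁)/n₁ + p̂₂(1−p̂₂)/n₂) = √(0.000232631 + 0.000309626) = 0.023286.
The 80% critical value is z* = 1.282. Margin = 1.282·0.023286 = 0.02985.
Interval: 0.65217 ± 0.02985 → (0.6223, 0.6820).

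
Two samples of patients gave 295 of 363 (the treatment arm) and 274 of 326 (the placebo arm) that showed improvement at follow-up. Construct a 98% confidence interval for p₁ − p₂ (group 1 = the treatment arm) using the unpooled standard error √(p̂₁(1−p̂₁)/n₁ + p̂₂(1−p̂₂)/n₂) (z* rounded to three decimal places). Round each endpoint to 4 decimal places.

p̂₁ = 295/363 = 0.81267, p̂₂ = 274/326 = 0.84049; p̂₁ − p̂₂ = -0.02782.
SE = √(0.000419383 + 0.000411245) = √0.000830628 = 0.028821.
The 98% critical value is z* = 2.326. Margin of error = 0.06704.
Interval: -0.02782 ± 0.06704 → (-0.0949, 0.0392).

(-0.0949, 0.0392)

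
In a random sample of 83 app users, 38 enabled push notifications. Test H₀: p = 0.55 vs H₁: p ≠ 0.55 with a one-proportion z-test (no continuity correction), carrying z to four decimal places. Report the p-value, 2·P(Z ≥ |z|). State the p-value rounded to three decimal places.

p-value = 0.091

p̂ = 38/83 = 0.45783.
Under H₀, SE = √(p₀(1−p₀)/n) = √(0.55·0.45/83) = √0.002981928 = 0.054607.
Test statistic (full precision, shown to 4 dp): z = (38/83 − 0.55)/SE₀ ≈ -1.6879.
p-value = 2·P(Z ≥ |z|) with z = -1.6879 → 0.091.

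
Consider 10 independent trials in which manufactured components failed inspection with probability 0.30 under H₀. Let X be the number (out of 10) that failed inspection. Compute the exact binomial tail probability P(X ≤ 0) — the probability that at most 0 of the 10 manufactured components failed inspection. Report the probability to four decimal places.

P = 0.0282

X ~ Binomial(n=10, p=0.30).
P(X ≤ 0) = C(10,0)·0.30^0·0.70^10.
= 0.028248 = 0.0282.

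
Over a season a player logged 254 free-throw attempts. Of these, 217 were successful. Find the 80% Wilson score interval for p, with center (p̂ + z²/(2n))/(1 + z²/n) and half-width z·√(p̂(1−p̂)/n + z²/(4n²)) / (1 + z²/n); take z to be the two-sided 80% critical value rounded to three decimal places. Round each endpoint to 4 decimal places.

Here p̂ = 217/254 = 0.85433 and z = 1.282 (z² = 1.643524).
Denominator 1 + z²/n = 1 + 1.643524/254 = 1.006471.
Adjusted center: (0.85433 + z²/(2n))/1.006471 = 0.85205.
Radicand: p̂(1−p̂)/n + z²/(4n²) = 0.000489960 + 0.000006369 = 0.000496329.
Half-width = z·√(radicand)/denom = 1.282·0.022278/1.006471 = 0.02838.
So the interval runs from 0.8237 to 0.8804.

(0.8237, 0.8804)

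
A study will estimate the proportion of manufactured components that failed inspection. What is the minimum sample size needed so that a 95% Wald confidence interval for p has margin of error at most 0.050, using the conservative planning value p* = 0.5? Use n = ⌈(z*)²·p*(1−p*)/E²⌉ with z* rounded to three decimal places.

z* = 1.960 at the 95% level.
p*(1−p*) = 0.2500.
(z*)²·p*(1−p*)/E² = 3.841600·0.2500/0.002500 = 384.160.
Rounding up, n = 385.

n = 385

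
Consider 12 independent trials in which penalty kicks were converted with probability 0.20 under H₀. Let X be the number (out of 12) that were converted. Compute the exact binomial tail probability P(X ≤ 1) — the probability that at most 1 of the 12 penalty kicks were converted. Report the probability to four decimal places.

P = 0.2749

X ~ Binomial(n=12, p=0.20).
P(X ≤ 1) = C(12,0)·0.20^0·0.80^12 + C(12,1)·0.20^1·0.80^11.
= 0.068719 + 0.206158 = 0.2749.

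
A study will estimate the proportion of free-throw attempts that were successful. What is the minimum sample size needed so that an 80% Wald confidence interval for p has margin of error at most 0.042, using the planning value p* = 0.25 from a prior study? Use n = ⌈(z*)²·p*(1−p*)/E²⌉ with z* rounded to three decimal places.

n = 175

z* = 1.282 at the 80% level.
p*(1−p*) = 0.1875.
Required n before rounding: 1.643524 × 0.1875 / 0.042² = 174.694.
Rounding up, n = 175.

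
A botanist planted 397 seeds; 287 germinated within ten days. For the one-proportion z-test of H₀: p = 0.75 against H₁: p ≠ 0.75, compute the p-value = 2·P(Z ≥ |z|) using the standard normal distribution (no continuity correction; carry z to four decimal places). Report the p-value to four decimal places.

p-value = 0.2128

Sample proportion p̂ = 287/397 = 0.72292.
Null standard error: √(0.75·0.25/397) = √0.000472292 = 0.021732.
z = (p̂ − p₀)/SE = (287/397 − 0.75)/0.021732 ≈ -1.2460.
From the standard normal, 2·P(Z ≥ |z|) = 0.2128.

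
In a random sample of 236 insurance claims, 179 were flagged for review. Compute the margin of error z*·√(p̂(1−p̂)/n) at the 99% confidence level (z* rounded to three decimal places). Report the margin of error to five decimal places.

ME = 0.07177

Sample proportion p̂ = 179/236 = 0.75847.
Standard error of p̂: √(0.183191/236) = √0.000776233 = 0.027861.
z* = 2.576 at the 99% level.
ME = 2.576·0.027861 = 0.07177.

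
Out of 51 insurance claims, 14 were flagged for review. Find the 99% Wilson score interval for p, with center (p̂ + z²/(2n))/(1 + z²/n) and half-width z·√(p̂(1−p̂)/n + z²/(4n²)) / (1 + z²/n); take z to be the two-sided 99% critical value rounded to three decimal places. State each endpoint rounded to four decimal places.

(0.1468, 0.4541)

Here p̂ = 14/51 = 0.27451 and z = 2.576 (z² = 6.635776).
Denominator 1 + z²/n = 1 + 6.635776/51 = 1.130113.
Center = (0.27451 + 0.065057)/1.130113 = 0.30047.
Radicand: p̂(1−p̂)/n + z²/(4n²) = 0.003904984 + 0.000637810 = 0.004542794.
Half-width = 2.576·√0.004542794/1.130113 = 0.15363.
Interval: 0.30047 ± 0.15363 → (0.1468, 0.4541).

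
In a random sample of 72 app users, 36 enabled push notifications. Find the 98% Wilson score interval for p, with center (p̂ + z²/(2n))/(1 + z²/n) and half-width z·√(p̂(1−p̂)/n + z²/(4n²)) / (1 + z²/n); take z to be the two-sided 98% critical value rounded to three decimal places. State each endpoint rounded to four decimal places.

Here p̂ = 36/72 = 0.50000 and z = 2.326 (z² = 5.410276).
Denominator 1 + z²/n = 1 + 5.410276/72 = 1.075143.
Center = (0.50000 + 0.037571)/1.075143 = 0.50000.
Radicand: p̂(1−p̂)/n + z²/(4n²) = 0.003472222 + 0.000260912 = 0.003733134.
Half-width = z·√(radicand)/denom = 2.326·0.061099/1.075143 = 0.13218.
So the interval runs from 0.3678 to 0.6322.

(0.3678, 0.6322)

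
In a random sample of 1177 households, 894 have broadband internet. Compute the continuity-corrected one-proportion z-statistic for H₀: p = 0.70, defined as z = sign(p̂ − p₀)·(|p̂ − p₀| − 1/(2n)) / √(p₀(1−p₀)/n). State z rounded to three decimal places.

z = 4.427

With x = 894 successes in n = 1177, p̂ = 0.75956. p̂ − p₀ = 0.059558.
1/(2n) = 0.000425.
Corrected numerator: |0.059558| − 0.000425 = 0.059133.
SE₀ = √(0.70·0.30/1177) = 0.013357.
z = +0.059133/0.013357 = 4.427.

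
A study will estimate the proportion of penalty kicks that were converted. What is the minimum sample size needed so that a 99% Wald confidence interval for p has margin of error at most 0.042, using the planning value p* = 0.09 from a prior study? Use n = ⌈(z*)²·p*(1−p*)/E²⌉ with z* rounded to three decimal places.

n = 309

The 99% critical value is z* = 2.576.
p*(1−p*) = 0.0819.
(z*)²·p*(1−p*)/E² = 6.635776·0.0819/0.001764 = 308.090.
Rounding up, n = 309.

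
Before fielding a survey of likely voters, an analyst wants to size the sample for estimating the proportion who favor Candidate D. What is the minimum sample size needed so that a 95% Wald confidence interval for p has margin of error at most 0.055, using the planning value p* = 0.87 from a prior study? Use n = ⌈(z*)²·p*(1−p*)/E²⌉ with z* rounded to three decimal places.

The 95% critical value is z* = 1.960.
p*(1−p*) = 0.87·0.13 = 0.1131.
Required n before rounding: 3.841600 × 0.1131 / 0.055² = 143.631.
⌈143.631⌉ = 144.

n = 144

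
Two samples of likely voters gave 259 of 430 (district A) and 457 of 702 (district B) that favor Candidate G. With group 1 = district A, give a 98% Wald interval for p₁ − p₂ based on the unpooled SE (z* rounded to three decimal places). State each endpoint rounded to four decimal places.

p̂₁ = 0.60233, p̂₂ = 0.65100, so the observed difference is -0.04867.
SE = √(0.000557045 + 0.000323647) = √0.000880692 = 0.029676.
The 98% critical value is z* = 2.326. Margin of error = 0.06903.
CI: -0.04867 ± 0.06903 = (-0.1177, 0.0204).

(-0.1177, 0.0204)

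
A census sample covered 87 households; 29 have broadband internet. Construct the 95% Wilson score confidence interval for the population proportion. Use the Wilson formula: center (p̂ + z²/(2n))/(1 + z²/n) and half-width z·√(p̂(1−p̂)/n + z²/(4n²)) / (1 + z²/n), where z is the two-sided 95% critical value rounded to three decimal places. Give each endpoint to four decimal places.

Here p̂ = 29/87 = 0.33333 and z = 1.960 (z² = 3.841600).
1 + z²/n = 1.044156.
Adjusted center: (0.33333 + z²/(2n))/1.044156 = 0.34038.
Radicand: p̂(1−p̂)/n + z²/(4n²) = 0.002554278 + 0.000126886 = 0.002681164.
Half-width = 1.960·√0.002681164/1.044156 = 0.09720.
Interval: 0.34038 ± 0.09720 → (0.2432, 0.4376).

(0.2432, 0.4376)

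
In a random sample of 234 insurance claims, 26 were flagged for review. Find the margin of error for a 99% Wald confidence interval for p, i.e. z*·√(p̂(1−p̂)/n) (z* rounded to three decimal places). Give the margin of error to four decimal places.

With x = 26 successes in n = 234, p̂ = 0.11111.
SE(p̂) = √(0.11111·0.88889/234) = 0.020544.
z* = 2.576 at the 99% level.
ME = 2.576·0.020544 = 0.0529.

ME = 0.0529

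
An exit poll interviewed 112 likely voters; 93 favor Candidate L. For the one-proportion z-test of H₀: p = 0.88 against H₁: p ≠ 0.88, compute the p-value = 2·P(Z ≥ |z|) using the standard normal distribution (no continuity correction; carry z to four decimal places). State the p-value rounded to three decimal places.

p-value = 0.106

The sample proportion is 93/112 = 0.83036.
Null standard error: √(0.88·0.12/112) = √0.000942857 = 0.030706.
z = (p̂ − p₀)/SE = (93/112 − 0.88)/0.030706 ≈ -1.6167.
p-value = 2·P(Z ≥ |z|) with z = -1.6167 → 0.106.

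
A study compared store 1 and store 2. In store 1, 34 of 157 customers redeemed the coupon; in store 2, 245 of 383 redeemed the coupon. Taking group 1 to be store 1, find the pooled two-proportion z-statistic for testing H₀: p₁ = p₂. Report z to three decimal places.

Sample proportions: p̂₁ = 34/157 = 0.21656 and p̂₂ = 245/383 = 0.63969.
Pooling: p̂ = 279/540 = 0.51667.
Pooled SE = √[0.2497222·0.00898039] ≈ 0.047356.
z = -0.42313/0.047356 = -8.935.

z = -8.935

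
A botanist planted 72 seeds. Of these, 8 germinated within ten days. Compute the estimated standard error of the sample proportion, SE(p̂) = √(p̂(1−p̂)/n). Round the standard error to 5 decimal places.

Sample proportion p̂ = 8/72 = 0.11111.
p̂(1−p̂) = 0.11111·0.88889 = 0.098765.
SE = √(0.098765/72) = √0.001371736 = 0.03704.

SE = 0.03704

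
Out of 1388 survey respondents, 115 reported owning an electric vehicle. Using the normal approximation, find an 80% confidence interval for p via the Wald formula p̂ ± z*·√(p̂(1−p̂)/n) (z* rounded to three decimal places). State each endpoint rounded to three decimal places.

(0.073, 0.092)

The sample proportion is 115/1388 = 0.08285.
SE = √(p̂(1−p̂)/n) = √(0.075988/1388) = 0.007399.
z* = 1.282 at the 80% level.
Margin = 1.282·0.007399 = 0.00949.
CI: 0.08285 ± 0.00949 = (0.073, 0.092).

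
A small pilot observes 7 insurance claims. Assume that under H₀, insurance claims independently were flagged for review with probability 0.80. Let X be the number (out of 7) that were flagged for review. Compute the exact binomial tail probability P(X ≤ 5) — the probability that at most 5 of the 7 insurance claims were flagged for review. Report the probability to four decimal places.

P = 0.4233

X ~ Binomial(n=7, p=0.80).
P(X ≤ 5) = Σ_{j=0}^{5} C(7,j)·0.80^j·0.20^{7−j}.
= 0.000013 + 0.000358 + 0.004301 + 0.028672 + 0.114688 + 0.275251 = 0.4233.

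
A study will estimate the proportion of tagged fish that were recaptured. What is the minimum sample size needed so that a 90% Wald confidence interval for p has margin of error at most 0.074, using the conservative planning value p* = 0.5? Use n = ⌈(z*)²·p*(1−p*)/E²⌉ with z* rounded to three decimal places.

The 90% critical value is z* = 1.645.
p*(1−p*) = 0.2500.
Required n before rounding: 2.706025 × 0.2500 / 0.074² = 123.540.
Rounding up, n = 124.

n = 124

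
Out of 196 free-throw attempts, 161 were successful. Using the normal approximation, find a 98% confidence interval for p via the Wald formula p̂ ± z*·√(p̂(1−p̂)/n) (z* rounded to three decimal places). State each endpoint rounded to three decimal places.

(0.758, 0.885)

p̂ = 161/196 = 0.82143.
SE(p̂) = √(0.82143·0.17857/196) = 0.027357.
z* = 2.326 at the 98% level.
Margin = 2.326·0.027357 = 0.06363.
Interval: 0.82143 ± 0.06363 → (0.758, 0.885).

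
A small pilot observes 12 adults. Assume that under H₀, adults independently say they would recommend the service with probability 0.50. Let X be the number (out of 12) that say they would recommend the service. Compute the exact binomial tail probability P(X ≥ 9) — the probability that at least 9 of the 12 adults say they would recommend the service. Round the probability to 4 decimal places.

X is binomial with n = 12 and p = 0.50.
P(X ≥ 9) = C(12,9)·0.50^9·0.50^3 + C(12,10)·0.50^10·0.50^2 + C(12,11)·0.50^11·0.50^1 + C(12,12)·0.50^12·0.50^0.
= 0.053711 + 0.016113 + 0.002930 + 0.000244 = 0.0730.

P = 0.0730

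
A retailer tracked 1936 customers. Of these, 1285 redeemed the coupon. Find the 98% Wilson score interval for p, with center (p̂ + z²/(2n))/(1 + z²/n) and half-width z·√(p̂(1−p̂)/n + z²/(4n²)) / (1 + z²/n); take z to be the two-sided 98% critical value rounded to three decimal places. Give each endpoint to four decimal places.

(0.6383, 0.6882)

Here p̂ = 1285/1936 = 0.66374 and z = 2.326 (z² = 5.410276).
1 + z²/n = 1.002795.
Center = (0.66374 + 0.001397)/1.002795 = 0.66328.
Radicand: p̂(1−p̂)/n + z²/(4n²) = 0.000115284 + 0.000000361 = 0.000115645.
Half-width = z·√(radicand)/denom = 2.326·0.010754/1.002795 = 0.02494.
So the interval runs from 0.6383 to 0.6882.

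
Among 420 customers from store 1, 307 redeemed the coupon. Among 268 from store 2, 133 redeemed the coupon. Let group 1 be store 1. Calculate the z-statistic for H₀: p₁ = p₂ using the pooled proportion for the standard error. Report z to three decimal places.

z = 6.252

p̂₁ = 307/420 = 0.73095, p̂₂ = 133/268 = 0.49627.
Pooled p̂ = (307+133)/(420+268) = 440/688 = 0.63953.
SE = √[p̂(1−p̂)(1/n₁+1/n₂)] = √[0.63953·0.36047·(1/420+1/268)] ≈ 0.037538.
z = (p̂₁ − p̂₂)/SE = (0.73095 − 0.49627)/0.037538 = 0.23468/0.037538 = 6.252.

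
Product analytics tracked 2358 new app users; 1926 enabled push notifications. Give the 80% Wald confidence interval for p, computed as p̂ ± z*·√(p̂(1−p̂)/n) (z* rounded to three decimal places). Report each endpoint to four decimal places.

p̂ = 1926/2358 = 0.81679.
SE(p̂) = √(0.81679·0.18321/2358) = 0.007966.
For 80% confidence, z* = 1.282.
Margin = 1.282·0.007966 = 0.01021.
CI: 0.81679 ± 0.01021 = (0.8066, 0.8270).

(0.8066, 0.8270)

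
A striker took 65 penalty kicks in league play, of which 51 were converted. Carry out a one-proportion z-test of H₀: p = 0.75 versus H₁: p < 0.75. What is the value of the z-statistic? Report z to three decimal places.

z = 0.645

Sample proportion p̂ = 51/65 = 0.78462.
Null standard error: √(0.75·0.25/65) = √0.002884615 = 0.053709.
z = (0.78462 − 0.75)/0.053709 = 0.03462/0.053709 = 0.645.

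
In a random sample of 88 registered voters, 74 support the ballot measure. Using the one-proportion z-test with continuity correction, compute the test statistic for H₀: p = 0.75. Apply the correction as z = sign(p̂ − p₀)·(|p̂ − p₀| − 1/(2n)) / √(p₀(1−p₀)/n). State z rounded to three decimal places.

The sample proportion is 74/88 = 0.84091. p̂ − p₀ = 0.090909.
Continuity correction 1/(2n) = 1/176 = 0.005682.
Corrected numerator: |0.090909| − 0.005682 = 0.085227.
Under H₀, SE = √(p₀(1−p₀)/n) = √(0.75·0.25/88) = √0.002130682 = 0.046159.
z = (+)0.085227/0.046159 = 1.846.

z = 1.846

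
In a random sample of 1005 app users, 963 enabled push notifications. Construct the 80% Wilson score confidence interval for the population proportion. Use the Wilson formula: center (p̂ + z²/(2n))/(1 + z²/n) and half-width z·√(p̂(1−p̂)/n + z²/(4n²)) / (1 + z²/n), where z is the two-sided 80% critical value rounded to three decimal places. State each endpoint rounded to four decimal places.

p̂ = 963/1005 = 0.95821; z = 1.282, so z² = 1.643524.
Denominator 1 + z²/n = 1 + 1.643524/1005 = 1.001635.
Adjusted center: (0.95821 + z²/(2n))/1.001635 = 0.95746.
Radicand: p̂(1−p̂)/n + z²/(4n²) = 0.000039845 + 0.000000407 = 0.000040252.
Half-width = 1.282·√0.000040252/1.001635 = 0.00812.
Interval: 0.95746 ± 0.00812 → (0.9493, 0.9656).

(0.9493, 0.9656)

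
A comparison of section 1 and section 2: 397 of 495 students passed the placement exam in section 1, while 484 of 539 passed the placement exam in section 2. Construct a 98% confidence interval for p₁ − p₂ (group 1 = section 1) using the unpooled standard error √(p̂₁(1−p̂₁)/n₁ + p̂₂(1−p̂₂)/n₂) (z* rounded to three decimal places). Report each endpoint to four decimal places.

(-0.1475, -0.0444)

p̂₁ = 397/495 = 0.80202, p̂₂ = 484/539 = 0.89796; p̂₁ − p̂₂ = -0.09594.
Unpooled SE = √(p̂₁(1−p̂₁)/n₁ + p̂₂(1−p̂₂)/n₂) = √(0.000320775 + 0.000169997) = 0.022153.
For 98% confidence, z* = 2.326. Margin = 2.326·0.022153 = 0.05153.
So the interval runs from -0.1475 to -0.0444.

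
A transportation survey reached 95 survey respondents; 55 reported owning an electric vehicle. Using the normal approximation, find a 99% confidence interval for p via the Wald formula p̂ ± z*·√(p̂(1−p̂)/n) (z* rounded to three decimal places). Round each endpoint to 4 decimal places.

Sample proportion p̂ = 55/95 = 0.57895.
SE(p̂) = √(0.57895·0.42105/95) = 0.050655.
z* = 2.576 at the 99% level.
Margin = 2.576·0.050655 = 0.13049.
Interval: 0.57895 ± 0.13049 → (0.4485, 0.7094).

(0.4485, 0.7094)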